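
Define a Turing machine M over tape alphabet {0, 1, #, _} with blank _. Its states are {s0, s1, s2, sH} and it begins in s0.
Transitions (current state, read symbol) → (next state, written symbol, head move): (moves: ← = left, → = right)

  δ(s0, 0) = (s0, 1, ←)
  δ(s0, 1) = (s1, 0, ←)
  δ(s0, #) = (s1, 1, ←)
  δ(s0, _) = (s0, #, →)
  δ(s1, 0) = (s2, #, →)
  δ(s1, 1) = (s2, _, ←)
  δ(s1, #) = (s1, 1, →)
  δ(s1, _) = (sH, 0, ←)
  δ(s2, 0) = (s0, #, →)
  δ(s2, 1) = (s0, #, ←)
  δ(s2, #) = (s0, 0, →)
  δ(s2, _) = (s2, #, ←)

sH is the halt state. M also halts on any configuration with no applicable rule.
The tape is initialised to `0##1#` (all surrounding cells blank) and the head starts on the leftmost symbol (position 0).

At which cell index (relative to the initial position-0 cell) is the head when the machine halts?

s0 | ___[0]##1#   read 0 → write 1, move ←, go to s0
s0 | __[_]1##1#   read _ → write #, move →, go to s0
s0 | __#[1]##1#   read 1 → write 0, move ←, go to s1
s1 | __[#]0##1#   read # → write 1, move →, go to s1
s1 | __1[0]##1#   read 0 → write #, move →, go to s2
s2 | __1#[#]#1#   read # → write 0, move →, go to s0
s0 | __1#0[#]1#   read # → write 1, move ←, go to s1
s1 | __1#[0]11#   read 0 → write #, move →, go to s2
s2 | __1##[1]1#   read 1 → write #, move ←, go to s0
s0 | __1#[#]#1#   read # → write 1, move ←, go to s1
s1 | __1[#]1#1#   read # → write 1, move →, go to s1
s1 | __11[1]#1#   read 1 → write _, move ←, go to s2
s2 | __1[1]_#1#   read 1 → write #, move ←, go to s0
s0 | __[1]#_#1#   read 1 → write 0, move ←, go to s1
s1 | _[_]0#_#1#   read _ → write 0, move ←, go to sH
sH | [_]00#_#1#
At halt the head is at cell -3.

-3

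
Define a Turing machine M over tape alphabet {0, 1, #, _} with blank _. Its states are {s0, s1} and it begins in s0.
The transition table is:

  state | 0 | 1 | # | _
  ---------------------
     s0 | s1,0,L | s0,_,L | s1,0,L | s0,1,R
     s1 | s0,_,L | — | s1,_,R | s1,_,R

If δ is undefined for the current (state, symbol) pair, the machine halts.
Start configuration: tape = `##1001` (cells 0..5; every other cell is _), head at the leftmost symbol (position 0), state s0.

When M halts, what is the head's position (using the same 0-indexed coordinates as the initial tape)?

s0 | _[#]#1001   read # → write 0, move L, go to s1
s1 | [_]0#1001   read _ → write _, move R, go to s1
s1 | _[0]#1001   read 0 → write _, move L, go to s0
s0 | [_]_#1001   read _ → write 1, move R, go to s0
s0 | 1[_]#1001   read _ → write 1, move R, go to s0
s0 | 11[#]1001   read # → write 0, move L, go to s1
s1 | 1[1]01001
At halt the head is at cell 0.

0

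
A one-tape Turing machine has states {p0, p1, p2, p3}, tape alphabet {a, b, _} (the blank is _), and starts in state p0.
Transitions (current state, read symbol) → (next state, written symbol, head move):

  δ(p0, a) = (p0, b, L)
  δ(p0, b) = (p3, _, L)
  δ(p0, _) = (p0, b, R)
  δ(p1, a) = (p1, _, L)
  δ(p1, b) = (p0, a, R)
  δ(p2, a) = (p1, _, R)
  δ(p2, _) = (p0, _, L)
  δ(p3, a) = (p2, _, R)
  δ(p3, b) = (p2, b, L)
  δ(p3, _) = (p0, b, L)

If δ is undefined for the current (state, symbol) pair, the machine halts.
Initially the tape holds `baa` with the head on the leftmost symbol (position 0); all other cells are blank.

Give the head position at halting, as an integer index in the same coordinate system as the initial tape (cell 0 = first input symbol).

-4

p0 | ____[b]aa   read b → write _, move L, go to p3
p3 | ___[_]_aa   read _ → write b, move L, go to p0
p0 | __[_]b_aa   read _ → write b, move R, go to p0
p0 | __b[b]_aa   read b → write _, move L, go to p3
p3 | __[b]__aa   read b → write b, move L, go to p2
p2 | _[_]b__aa   read _ → write _, move L, go to p0
p0 | [_]_b__aa   read _ → write b, move R, go to p0
p0 | b[_]b__aa   read _ → write b, move R, go to p0
p0 | bb[b]__aa   read b → write _, move L, go to p3
p3 | b[b]___aa   read b → write b, move L, go to p2
p2 | [b]b___aa
At halt the head is at cell -4.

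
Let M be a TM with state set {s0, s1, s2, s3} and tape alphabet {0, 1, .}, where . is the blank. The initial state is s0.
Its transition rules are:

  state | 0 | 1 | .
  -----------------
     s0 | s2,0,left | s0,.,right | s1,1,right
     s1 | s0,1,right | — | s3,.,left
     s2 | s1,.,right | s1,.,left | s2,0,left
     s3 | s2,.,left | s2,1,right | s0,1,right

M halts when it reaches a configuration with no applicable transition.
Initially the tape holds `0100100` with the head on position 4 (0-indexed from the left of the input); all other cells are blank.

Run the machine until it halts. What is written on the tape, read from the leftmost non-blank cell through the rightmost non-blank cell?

1.0..00

s0 | 0100[1]00   read 1 → write ., move right, go to s0
s0 | 0100.[0]0   read 0 → write 0, move left, go to s2
s2 | 0100[.]00   read . → write 0, move left, go to s2
s2 | 010[0]000   read 0 → write ., move right, go to s1
s1 | 010.[0]00   read 0 → write 1, move right, go to s0
s0 | 010.1[0]0   read 0 → write 0, move left, go to s2
s2 | 010.[1]00   read 1 → write ., move left, go to s1
s1 | 010[.].00   read . → write ., move left, go to s3
s3 | 01[0]..00   read 0 → write ., move left, go to s2
s2 | 0[1]...00   read 1 → write ., move left, go to s1
s1 | [0]....00   read 0 → write 1, move right, go to s0
s0 | 1[.]...00   read . → write 1, move right, go to s1
s1 | 11[.]..00   read . → write ., move left, go to s3
s3 | 1[1]...00   read 1 → write 1, move right, go to s2
s2 | 11[.]..00   read . → write 0, move left, go to s2
s2 | 1[1]0..00   read 1 → write ., move left, go to s1
s1 | [1].0..00
The non-blank tape span at halt is 1.0..00.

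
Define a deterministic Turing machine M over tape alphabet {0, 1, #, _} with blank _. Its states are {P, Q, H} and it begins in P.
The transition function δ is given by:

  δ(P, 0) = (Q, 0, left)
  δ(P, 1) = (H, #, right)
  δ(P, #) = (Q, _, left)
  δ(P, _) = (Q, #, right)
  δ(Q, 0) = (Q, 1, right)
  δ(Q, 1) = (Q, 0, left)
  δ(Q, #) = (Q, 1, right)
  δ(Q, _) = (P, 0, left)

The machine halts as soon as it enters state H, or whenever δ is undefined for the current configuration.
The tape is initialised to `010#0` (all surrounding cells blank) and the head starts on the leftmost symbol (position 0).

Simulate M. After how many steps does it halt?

P | __[0]10#0_   read 0 → write 0, move left, go to Q
Q | _[_]010#0_   read _ → write 0, move left, go to P
P | [_]0010#0_   read _ → write #, move right, go to Q
Q | #[0]010#0_   read 0 → write 1, move right, go to Q
Q | #1[0]10#0_   read 0 → write 1, move right, go to Q
Q | #11[1]0#0_   read 1 → write 0, move left, go to Q
Q | #1[1]00#0_   read 1 → write 0, move left, go to Q
Q | #[1]000#0_   read 1 → write 0, move left, go to Q
Q | [#]0000#0_   read # → write 1, move right, go to Q
Q | 1[0]000#0_   read 0 → write 1, move right, go to Q
Q | 11[0]00#0_   read 0 → write 1, move right, go to Q
Q | 111[0]0#0_   read 0 → write 1, move right, go to Q
Q | 1111[0]#0_   read 0 → write 1, move right, go to Q
Q | 11111[#]0_   read # → write 1, move right, go to Q
Q | 111111[0]_   read 0 → write 1, move right, go to Q
Q | 1111111[_]   read _ → write 0, move left, go to P
P | 111111[1]0   read 1 → write #, move right, go to H
H | 111111#[0]
M halts after 17 transitions.

17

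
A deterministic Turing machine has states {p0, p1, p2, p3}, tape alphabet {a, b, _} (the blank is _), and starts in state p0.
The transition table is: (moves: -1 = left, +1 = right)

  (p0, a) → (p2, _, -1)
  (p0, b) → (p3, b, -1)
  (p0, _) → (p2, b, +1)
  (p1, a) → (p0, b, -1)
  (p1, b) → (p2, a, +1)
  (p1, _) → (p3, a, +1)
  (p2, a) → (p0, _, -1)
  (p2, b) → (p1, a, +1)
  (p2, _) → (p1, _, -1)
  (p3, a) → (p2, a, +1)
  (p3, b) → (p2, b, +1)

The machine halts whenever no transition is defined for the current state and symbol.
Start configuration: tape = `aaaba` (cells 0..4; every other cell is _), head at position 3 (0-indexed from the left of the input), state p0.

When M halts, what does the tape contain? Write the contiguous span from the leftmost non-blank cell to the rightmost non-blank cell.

baa___b

state=p0 head=3 tape=__aaa[b]a   (p0,b)→(p3,b,-1)
state=p3 head=2 tape=__aa[a]ba   (p3,a)→(p2,a,+1)
state=p2 head=3 tape=__aaa[b]a   (p2,b)→(p1,a,+1)
state=p1 head=4 tape=__aaaa[a]   (p1,a)→(p0,b,-1)
state=p0 head=3 tape=__aaa[a]b   (p0,a)→(p2,_,-1)
state=p2 head=2 tape=__aa[a]_b   (p2,a)→(p0,_,-1)
state=p0 head=1 tape=__a[a]__b   (p0,a)→(p2,_,-1)
state=p2 head=0 tape=__[a]___b   (p2,a)→(p0,_,-1)
state=p0 head=-1 tape=_[_]____b   (p0,_)→(p2,b,+1)
state=p2 head=0 tape=_b[_]___b   (p2,_)→(p1,_,-1)
state=p1 head=-1 tape=_[b]____b   (p1,b)→(p2,a,+1)
state=p2 head=0 tape=_a[_]___b   (p2,_)→(p1,_,-1)
state=p1 head=-1 tape=_[a]____b   (p1,a)→(p0,b,-1)
state=p0 head=-2 tape=[_]b____b   (p0,_)→(p2,b,+1)
state=p2 head=-1 tape=b[b]____b   (p2,b)→(p1,a,+1)
state=p1 head=0 tape=ba[_]___b   (p1,_)→(p3,a,+1)
state=p3 head=1 tape=baa[_]__b
The non-blank tape span at halt is baa___b.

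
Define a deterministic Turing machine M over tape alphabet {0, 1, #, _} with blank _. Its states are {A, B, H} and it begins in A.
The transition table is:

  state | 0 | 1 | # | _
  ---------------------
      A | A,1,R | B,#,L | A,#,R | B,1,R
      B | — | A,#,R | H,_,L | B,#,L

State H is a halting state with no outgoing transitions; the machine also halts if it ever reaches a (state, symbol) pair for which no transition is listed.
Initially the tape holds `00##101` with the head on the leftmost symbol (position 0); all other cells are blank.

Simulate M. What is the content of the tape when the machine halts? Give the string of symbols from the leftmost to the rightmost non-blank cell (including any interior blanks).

11#_#01

state=A head=0 tape=[0]0##101   (A,0)→(A,1,R)
state=A head=1 tape=1[0]##101   (A,0)→(A,1,R)
state=A head=2 tape=11[#]#101   (A,#)→(A,#,R)
state=A head=3 tape=11#[#]101   (A,#)→(A,#,R)
state=A head=4 tape=11##[1]01   (A,1)→(B,#,L)
state=B head=3 tape=11#[#]#01   (B,#)→(H,_,L)
state=H head=2 tape=11[#]_#01
The non-blank tape span at halt is 11#_#01.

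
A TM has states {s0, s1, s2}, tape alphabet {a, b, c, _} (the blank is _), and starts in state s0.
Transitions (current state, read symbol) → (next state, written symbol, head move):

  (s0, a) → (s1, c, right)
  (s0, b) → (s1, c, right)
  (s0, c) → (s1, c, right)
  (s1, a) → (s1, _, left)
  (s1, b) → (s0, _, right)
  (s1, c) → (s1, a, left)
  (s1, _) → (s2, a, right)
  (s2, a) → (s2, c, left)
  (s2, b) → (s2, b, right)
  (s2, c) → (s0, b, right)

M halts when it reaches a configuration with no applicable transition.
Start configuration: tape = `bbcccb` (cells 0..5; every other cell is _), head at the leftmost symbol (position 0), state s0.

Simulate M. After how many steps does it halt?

state=s0 head=0 tape=_[b]bcccb   (s0,b)→(s1,c,right)
state=s1 head=1 tape=_c[b]cccb   (s1,b)→(s0,_,right)
state=s0 head=2 tape=_c_[c]ccb   (s0,c)→(s1,c,right)
state=s1 head=3 tape=_c_c[c]cb   (s1,c)→(s1,a,left)
state=s1 head=2 tape=_c_[c]acb   (s1,c)→(s1,a,left)
state=s1 head=1 tape=_c[_]aacb   (s1,_)→(s2,a,right)
state=s2 head=2 tape=_ca[a]acb   (s2,a)→(s2,c,left)
state=s2 head=1 tape=_c[a]cacb   (s2,a)→(s2,c,left)
state=s2 head=0 tape=_[c]ccacb   (s2,c)→(s0,b,right)
state=s0 head=1 tape=_b[c]cacb   (s0,c)→(s1,c,right)
state=s1 head=2 tape=_bc[c]acb   (s1,c)→(s1,a,left)
state=s1 head=1 tape=_b[c]aacb   (s1,c)→(s1,a,left)
state=s1 head=0 tape=_[b]aaacb   (s1,b)→(s0,_,right)
state=s0 head=1 tape=__[a]aacb   (s0,a)→(s1,c,right)
state=s1 head=2 tape=__c[a]acb   (s1,a)→(s1,_,left)
state=s1 head=1 tape=__[c]_acb   (s1,c)→(s1,a,left)
state=s1 head=0 tape=_[_]a_acb   (s1,_)→(s2,a,right)
state=s2 head=1 tape=_a[a]_acb   (s2,a)→(s2,c,left)
state=s2 head=0 tape=_[a]c_acb   (s2,a)→(s2,c,left)
state=s2 head=-1 tape=[_]cc_acb
M halts after 19 transitions.

19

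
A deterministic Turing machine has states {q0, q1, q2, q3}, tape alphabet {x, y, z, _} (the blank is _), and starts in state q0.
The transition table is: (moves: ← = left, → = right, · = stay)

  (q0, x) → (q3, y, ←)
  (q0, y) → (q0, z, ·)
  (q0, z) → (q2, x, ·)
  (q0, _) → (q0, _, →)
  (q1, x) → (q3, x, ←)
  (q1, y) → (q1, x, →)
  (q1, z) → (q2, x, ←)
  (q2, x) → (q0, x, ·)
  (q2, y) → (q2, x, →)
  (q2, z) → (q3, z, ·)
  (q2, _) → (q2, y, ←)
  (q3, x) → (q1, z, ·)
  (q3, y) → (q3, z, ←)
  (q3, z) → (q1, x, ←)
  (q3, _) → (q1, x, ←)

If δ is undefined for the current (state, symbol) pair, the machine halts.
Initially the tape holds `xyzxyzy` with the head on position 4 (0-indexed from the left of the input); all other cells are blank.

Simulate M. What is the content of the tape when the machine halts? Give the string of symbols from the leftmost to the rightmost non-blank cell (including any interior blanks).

xyxxxyzy

state=q0 head=4 tape=__xyzx[y]zy   (q0,y)→(q0,z,·)
state=q0 head=4 tape=__xyzx[z]zy   (q0,z)→(q2,x,·)
state=q2 head=4 tape=__xyzx[x]zy   (q2,x)→(q0,x,·)
state=q0 head=4 tape=__xyzx[x]zy   (q0,x)→(q3,y,←)
state=q3 head=3 tape=__xyz[x]yzy   (q3,x)→(q1,z,·)
state=q1 head=3 tape=__xyz[z]yzy   (q1,z)→(q2,x,←)
state=q2 head=2 tape=__xy[z]xyzy   (q2,z)→(q3,z,·)
state=q3 head=2 tape=__xy[z]xyzy   (q3,z)→(q1,x,←)
state=q1 head=1 tape=__x[y]xxyzy   (q1,y)→(q1,x,→)
state=q1 head=2 tape=__xx[x]xyzy   (q1,x)→(q3,x,←)
state=q3 head=1 tape=__x[x]xxyzy   (q3,x)→(q1,z,·)
state=q1 head=1 tape=__x[z]xxyzy   (q1,z)→(q2,x,←)
state=q2 head=0 tape=__[x]xxxyzy   (q2,x)→(q0,x,·)
state=q0 head=0 tape=__[x]xxxyzy   (q0,x)→(q3,y,←)
state=q3 head=-1 tape=_[_]yxxxyzy   (q3,_)→(q1,x,←)
state=q1 head=-2 tape=[_]xyxxxyzy
The non-blank tape span at halt is xyxxxyzy.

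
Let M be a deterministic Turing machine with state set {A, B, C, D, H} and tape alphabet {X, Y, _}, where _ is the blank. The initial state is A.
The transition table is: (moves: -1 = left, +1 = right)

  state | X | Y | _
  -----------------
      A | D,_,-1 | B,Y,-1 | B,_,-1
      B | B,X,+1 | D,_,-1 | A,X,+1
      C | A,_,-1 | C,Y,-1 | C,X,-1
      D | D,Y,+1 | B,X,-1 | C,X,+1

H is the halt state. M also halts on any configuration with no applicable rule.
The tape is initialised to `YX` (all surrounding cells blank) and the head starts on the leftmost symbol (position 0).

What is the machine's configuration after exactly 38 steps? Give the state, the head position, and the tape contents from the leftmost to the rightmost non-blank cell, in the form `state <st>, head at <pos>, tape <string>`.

state B, head at -4, tape XY_XXX

state=A head=0 tape=_____[Y]X   (A,Y)→(B,Y,-1)
state=B head=-1 tape=____[_]YX   (B,_)→(A,X,+1)
state=A head=0 tape=____X[Y]X   (A,Y)→(B,Y,-1)
state=B head=-1 tape=____[X]YX   (B,X)→(B,X,+1)
state=B head=0 tape=____X[Y]X   (B,Y)→(D,_,-1)
state=D head=-1 tape=____[X]_X   (D,X)→(D,Y,+1)
state=D head=0 tape=____Y[_]X   (D,_)→(C,X,+1)
state=C head=1 tape=____YX[X]   (C,X)→(A,_,-1)
state=A head=0 tape=____Y[X]_   (A,X)→(D,_,-1)
state=D head=-1 tape=____[Y]__   (D,Y)→(B,X,-1)
state=B head=-2 tape=___[_]X__   (B,_)→(A,X,+1)
state=A head=-1 tape=___X[X]__   (A,X)→(D,_,-1)
state=D head=-2 tape=___[X]___   (D,X)→(D,Y,+1)
state=D head=-1 tape=___Y[_]__   (D,_)→(C,X,+1)
state=C head=0 tape=___YX[_]_   (C,_)→(C,X,-1)
state=C head=-1 tape=___Y[X]X_   (C,X)→(A,_,-1)
state=A head=-2 tape=___[Y]_X_   (A,Y)→(B,Y,-1)
state=B head=-3 tape=__[_]Y_X_   (B,_)→(A,X,+1)
state=A head=-2 tape=__X[Y]_X_   (A,Y)→(B,Y,-1)
state=B head=-3 tape=__[X]Y_X_   (B,X)→(B,X,+1)
state=B head=-2 tape=__X[Y]_X_   (B,Y)→(D,_,-1)
state=D head=-3 tape=__[X]__X_   (D,X)→(D,Y,+1)
state=D head=-2 tape=__Y[_]_X_   (D,_)→(C,X,+1)
state=C head=-1 tape=__YX[_]X_   (C,_)→(C,X,-1)
state=C head=-2 tape=__Y[X]XX_   (C,X)→(A,_,-1)
state=A head=-3 tape=__[Y]_XX_   (A,Y)→(B,Y,-1)
state=B head=-4 tape=_[_]Y_XX_   (B,_)→(A,X,+1)
state=A head=-3 tape=_X[Y]_XX_   (A,Y)→(B,Y,-1)
state=B head=-4 tape=_[X]Y_XX_   (B,X)→(B,X,+1)
state=B head=-3 tape=_X[Y]_XX_   (B,Y)→(D,_,-1)
state=D head=-4 tape=_[X]__XX_   (D,X)→(D,Y,+1)
state=D head=-3 tape=_Y[_]_XX_   (D,_)→(C,X,+1)
state=C head=-2 tape=_YX[_]XX_   (C,_)→(C,X,-1)
state=C head=-3 tape=_Y[X]XXX_   (C,X)→(A,_,-1)
state=A head=-4 tape=_[Y]_XXX_   (A,Y)→(B,Y,-1)
state=B head=-5 tape=[_]Y_XXX_   (B,_)→(A,X,+1)
state=A head=-4 tape=X[Y]_XXX_   (A,Y)→(B,Y,-1)
state=B head=-5 tape=[X]Y_XXX_   (B,X)→(B,X,+1)
state=B head=-4 tape=X[Y]_XXX_
After 38 steps: state B, head at -4, tape XY_XXX.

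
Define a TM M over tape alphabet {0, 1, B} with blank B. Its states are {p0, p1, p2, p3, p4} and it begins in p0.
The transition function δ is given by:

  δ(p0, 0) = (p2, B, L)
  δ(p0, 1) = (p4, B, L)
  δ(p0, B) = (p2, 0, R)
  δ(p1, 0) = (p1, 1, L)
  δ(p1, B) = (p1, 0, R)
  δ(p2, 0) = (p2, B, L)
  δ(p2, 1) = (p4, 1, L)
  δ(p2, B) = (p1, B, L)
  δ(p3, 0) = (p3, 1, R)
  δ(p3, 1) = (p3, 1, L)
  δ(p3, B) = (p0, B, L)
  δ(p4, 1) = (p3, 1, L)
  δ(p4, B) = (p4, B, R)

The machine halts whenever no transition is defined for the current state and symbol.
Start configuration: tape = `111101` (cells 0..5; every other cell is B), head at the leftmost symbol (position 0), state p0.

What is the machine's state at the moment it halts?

p0 | BB[1]11101   read 1 → write B, move L, go to p4
p4 | B[B]B11101   read B → write B, move R, go to p4
p4 | BB[B]11101   read B → write B, move R, go to p4
p4 | BBB[1]1101   read 1 → write 1, move L, go to p3
p3 | BB[B]11101   read B → write B, move L, go to p0
p0 | B[B]B11101   read B → write 0, move R, go to p2
p2 | B0[B]11101   read B → write B, move L, go to p1
p1 | B[0]B11101   read 0 → write 1, move L, go to p1
p1 | [B]1B11101   read B → write 0, move R, go to p1
p1 | 0[1]B11101
No transition is defined for (p1, 1); M halts in state p1.

p1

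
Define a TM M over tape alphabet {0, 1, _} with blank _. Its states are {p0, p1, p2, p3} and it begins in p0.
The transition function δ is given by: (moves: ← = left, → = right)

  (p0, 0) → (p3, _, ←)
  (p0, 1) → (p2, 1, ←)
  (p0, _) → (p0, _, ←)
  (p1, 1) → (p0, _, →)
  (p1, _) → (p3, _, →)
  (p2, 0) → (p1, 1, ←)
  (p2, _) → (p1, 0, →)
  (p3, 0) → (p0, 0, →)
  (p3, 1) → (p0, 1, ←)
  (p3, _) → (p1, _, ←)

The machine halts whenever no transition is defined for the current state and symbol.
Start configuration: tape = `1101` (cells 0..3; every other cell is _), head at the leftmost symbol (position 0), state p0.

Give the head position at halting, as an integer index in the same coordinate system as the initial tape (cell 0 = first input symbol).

state=p0 head=0 tape=_[1]101   (p0,1)→(p2,1,←)
state=p2 head=-1 tape=[_]1101   (p2,_)→(p1,0,→)
state=p1 head=0 tape=0[1]101   (p1,1)→(p0,_,→)
state=p0 head=1 tape=0_[1]01   (p0,1)→(p2,1,←)
state=p2 head=0 tape=0[_]101   (p2,_)→(p1,0,→)
state=p1 head=1 tape=00[1]01   (p1,1)→(p0,_,→)
state=p0 head=2 tape=00_[0]1   (p0,0)→(p3,_,←)
state=p3 head=1 tape=00[_]_1   (p3,_)→(p1,_,←)
state=p1 head=0 tape=0[0]__1
At halt the head is at cell 0.

0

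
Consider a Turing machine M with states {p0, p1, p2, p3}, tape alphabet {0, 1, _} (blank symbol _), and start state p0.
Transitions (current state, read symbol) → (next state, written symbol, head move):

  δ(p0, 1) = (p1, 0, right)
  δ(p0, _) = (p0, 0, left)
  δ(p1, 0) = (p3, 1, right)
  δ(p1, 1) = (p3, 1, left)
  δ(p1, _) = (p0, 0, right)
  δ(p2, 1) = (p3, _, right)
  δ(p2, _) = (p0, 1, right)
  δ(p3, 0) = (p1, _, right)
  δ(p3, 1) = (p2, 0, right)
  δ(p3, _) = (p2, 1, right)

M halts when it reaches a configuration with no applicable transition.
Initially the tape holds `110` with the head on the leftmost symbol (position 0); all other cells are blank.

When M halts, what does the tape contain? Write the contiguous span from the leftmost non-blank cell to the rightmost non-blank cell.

1__00

state=p0 head=0 tape=[1]10__   (p0,1)→(p1,0,right)
state=p1 head=1 tape=0[1]0__   (p1,1)→(p3,1,left)
state=p3 head=0 tape=[0]10__   (p3,0)→(p1,_,right)
state=p1 head=1 tape=_[1]0__   (p1,1)→(p3,1,left)
state=p3 head=0 tape=[_]10__   (p3,_)→(p2,1,right)
state=p2 head=1 tape=1[1]0__   (p2,1)→(p3,_,right)
state=p3 head=2 tape=1_[0]__   (p3,0)→(p1,_,right)
state=p1 head=3 tape=1__[_]_   (p1,_)→(p0,0,right)
state=p0 head=4 tape=1__0[_]   (p0,_)→(p0,0,left)
state=p0 head=3 tape=1__[0]0
The non-blank tape span at halt is 1__00.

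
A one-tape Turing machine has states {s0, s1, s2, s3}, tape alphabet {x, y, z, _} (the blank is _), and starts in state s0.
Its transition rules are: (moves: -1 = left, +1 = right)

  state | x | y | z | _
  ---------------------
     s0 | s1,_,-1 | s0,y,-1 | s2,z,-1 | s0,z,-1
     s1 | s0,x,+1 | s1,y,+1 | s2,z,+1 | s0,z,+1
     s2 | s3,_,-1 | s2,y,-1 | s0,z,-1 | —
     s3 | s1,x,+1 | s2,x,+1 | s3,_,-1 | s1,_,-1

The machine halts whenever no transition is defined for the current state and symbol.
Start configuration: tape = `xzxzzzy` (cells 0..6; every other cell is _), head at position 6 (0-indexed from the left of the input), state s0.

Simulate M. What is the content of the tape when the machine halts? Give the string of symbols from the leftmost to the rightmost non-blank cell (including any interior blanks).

zz_zzzzzy

state=s0 head=6 tape=___xzxzzz[y]   (s0,y)→(s0,y,-1)
state=s0 head=5 tape=___xzxzz[z]y   (s0,z)→(s2,z,-1)
state=s2 head=4 tape=___xzxz[z]zy   (s2,z)→(s0,z,-1)
state=s0 head=3 tape=___xzx[z]zzy   (s0,z)→(s2,z,-1)
state=s2 head=2 tape=___xz[x]zzzy   (s2,x)→(s3,_,-1)
state=s3 head=1 tape=___x[z]_zzzy   (s3,z)→(s3,_,-1)
state=s3 head=0 tape=___[x]__zzzy   (s3,x)→(s1,x,+1)
state=s1 head=1 tape=___x[_]_zzzy   (s1,_)→(s0,z,+1)
state=s0 head=2 tape=___xz[_]zzzy   (s0,_)→(s0,z,-1)
state=s0 head=1 tape=___x[z]zzzzy   (s0,z)→(s2,z,-1)
state=s2 head=0 tape=___[x]zzzzzy   (s2,x)→(s3,_,-1)
state=s3 head=-1 tape=__[_]_zzzzzy   (s3,_)→(s1,_,-1)
state=s1 head=-2 tape=_[_]__zzzzzy   (s1,_)→(s0,z,+1)
state=s0 head=-1 tape=_z[_]_zzzzzy   (s0,_)→(s0,z,-1)
state=s0 head=-2 tape=_[z]z_zzzzzy   (s0,z)→(s2,z,-1)
state=s2 head=-3 tape=[_]zz_zzzzzy
The non-blank tape span at halt is zz_zzzzzy.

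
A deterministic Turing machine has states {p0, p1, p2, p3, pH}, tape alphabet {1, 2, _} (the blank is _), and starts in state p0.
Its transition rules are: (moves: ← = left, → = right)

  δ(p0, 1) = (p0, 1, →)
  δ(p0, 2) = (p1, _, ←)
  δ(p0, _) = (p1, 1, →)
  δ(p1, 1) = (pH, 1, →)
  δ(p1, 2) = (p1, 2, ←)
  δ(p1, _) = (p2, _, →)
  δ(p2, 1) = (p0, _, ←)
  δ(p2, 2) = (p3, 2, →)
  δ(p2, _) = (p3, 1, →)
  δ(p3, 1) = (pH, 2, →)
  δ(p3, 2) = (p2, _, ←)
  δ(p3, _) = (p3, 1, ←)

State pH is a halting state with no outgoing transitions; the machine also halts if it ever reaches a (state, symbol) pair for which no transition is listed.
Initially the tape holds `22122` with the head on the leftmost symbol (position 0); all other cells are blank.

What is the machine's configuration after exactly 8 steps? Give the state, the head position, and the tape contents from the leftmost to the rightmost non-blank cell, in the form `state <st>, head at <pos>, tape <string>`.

state p3, head at 2, tape 1_1122

state=p0 head=0 tape=_[2]2122   (p0,2)→(p1,_,←)
state=p1 head=-1 tape=[_]_2122   (p1,_)→(p2,_,→)
state=p2 head=0 tape=_[_]2122   (p2,_)→(p3,1,→)
state=p3 head=1 tape=_1[2]122   (p3,2)→(p2,_,←)
state=p2 head=0 tape=_[1]_122   (p2,1)→(p0,_,←)
state=p0 head=-1 tape=[_]__122   (p0,_)→(p1,1,→)
state=p1 head=0 tape=1[_]_122   (p1,_)→(p2,_,→)
state=p2 head=1 tape=1_[_]122   (p2,_)→(p3,1,→)
state=p3 head=2 tape=1_1[1]22
After 8 steps: state p3, head at 2, tape 1_1122.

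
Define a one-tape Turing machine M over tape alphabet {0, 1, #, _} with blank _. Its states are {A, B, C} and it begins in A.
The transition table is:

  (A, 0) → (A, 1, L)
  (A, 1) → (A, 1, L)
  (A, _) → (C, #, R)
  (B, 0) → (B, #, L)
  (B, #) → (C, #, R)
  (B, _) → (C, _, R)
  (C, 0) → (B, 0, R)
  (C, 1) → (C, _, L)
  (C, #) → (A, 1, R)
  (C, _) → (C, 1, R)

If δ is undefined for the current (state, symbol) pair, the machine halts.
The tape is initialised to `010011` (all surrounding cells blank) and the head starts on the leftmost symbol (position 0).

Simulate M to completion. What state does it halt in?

state=A head=0 tape=_[0]10011   (A,0)→(A,1,L)
state=A head=-1 tape=[_]110011   (A,_)→(C,#,R)
state=C head=0 tape=#[1]10011   (C,1)→(C,_,L)
state=C head=-1 tape=[#]_10011   (C,#)→(A,1,R)
state=A head=0 tape=1[_]10011   (A,_)→(C,#,R)
state=C head=1 tape=1#[1]0011   (C,1)→(C,_,L)
state=C head=0 tape=1[#]_0011   (C,#)→(A,1,R)
state=A head=1 tape=11[_]0011   (A,_)→(C,#,R)
state=C head=2 tape=11#[0]011   (C,0)→(B,0,R)
state=B head=3 tape=11#0[0]11   (B,0)→(B,#,L)
state=B head=2 tape=11#[0]#11   (B,0)→(B,#,L)
state=B head=1 tape=11[#]##11   (B,#)→(C,#,R)
state=C head=2 tape=11#[#]#11   (C,#)→(A,1,R)
state=A head=3 tape=11#1[#]11
No transition is defined for (A, #); M halts in state A.

A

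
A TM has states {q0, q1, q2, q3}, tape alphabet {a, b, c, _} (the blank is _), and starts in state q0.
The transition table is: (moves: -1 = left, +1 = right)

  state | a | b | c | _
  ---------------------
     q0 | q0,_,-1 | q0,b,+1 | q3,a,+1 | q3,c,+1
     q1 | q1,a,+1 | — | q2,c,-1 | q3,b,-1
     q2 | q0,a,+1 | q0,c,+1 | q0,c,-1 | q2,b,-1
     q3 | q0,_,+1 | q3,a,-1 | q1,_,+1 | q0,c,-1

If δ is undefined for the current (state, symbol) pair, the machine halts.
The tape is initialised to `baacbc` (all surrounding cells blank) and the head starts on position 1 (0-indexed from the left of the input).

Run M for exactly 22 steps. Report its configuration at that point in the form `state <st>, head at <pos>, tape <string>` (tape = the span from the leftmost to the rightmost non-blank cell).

q0 | b[a]acbc__   read a → write _, move -1, go to q0
q0 | [b]_acbc__   read b → write b, move +1, go to q0
q0 | b[_]acbc__   read _ → write c, move +1, go to q3
q3 | bc[a]cbc__   read a → write _, move +1, go to q0
q0 | bc_[c]bc__   read c → write a, move +1, go to q3
q3 | bc_a[b]c__   read b → write a, move -1, go to q3
q3 | bc_[a]ac__   read a → write _, move +1, go to q0
q0 | bc__[a]c__   read a → write _, move -1, go to q0
q0 | bc_[_]_c__   read _ → write c, move +1, go to q3
q3 | bc_c[_]c__   read _ → write c, move -1, go to q0
q0 | bc_[c]cc__   read c → write a, move +1, go to q3
q3 | bc_a[c]c__   read c → write _, move +1, go to q1
q1 | bc_a_[c]__   read c → write c, move -1, go to q2
q2 | bc_a[_]c__   read _ → write b, move -1, go to q2
q2 | bc_[a]bc__   read a → write a, move +1, go to q0
q0 | bc_a[b]c__   read b → write b, move +1, go to q0
q0 | bc_ab[c]__   read c → write a, move +1, go to q3
q3 | bc_aba[_]_   read _ → write c, move -1, go to q0
q0 | bc_ab[a]c_   read a → write _, move -1, go to q0
q0 | bc_a[b]_c_   read b → write b, move +1, go to q0
q0 | bc_ab[_]c_   read _ → write c, move +1, go to q3
q3 | bc_abc[c]_   read c → write _, move +1, go to q1
q1 | bc_abc_[_]
After 22 steps: state q1, head at 7, tape bc_abc.

state q1, head at 7, tape bc_abc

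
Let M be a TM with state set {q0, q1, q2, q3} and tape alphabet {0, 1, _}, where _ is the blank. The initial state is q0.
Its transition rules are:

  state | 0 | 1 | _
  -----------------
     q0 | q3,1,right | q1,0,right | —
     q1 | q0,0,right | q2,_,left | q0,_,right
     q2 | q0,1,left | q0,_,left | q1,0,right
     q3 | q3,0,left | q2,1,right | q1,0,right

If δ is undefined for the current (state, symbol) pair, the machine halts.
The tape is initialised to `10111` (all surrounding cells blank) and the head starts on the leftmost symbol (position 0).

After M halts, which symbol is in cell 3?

q0 | [1]0111   read 1 → write 0, move right, go to q1
q1 | 0[0]111   read 0 → write 0, move right, go to q0
q0 | 00[1]11   read 1 → write 0, move right, go to q1
q1 | 000[1]1   read 1 → write _, move left, go to q2
q2 | 00[0]_1   read 0 → write 1, move left, go to q0
q0 | 0[0]1_1   read 0 → write 1, move right, go to q3
q3 | 01[1]_1   read 1 → write 1, move right, go to q2
q2 | 011[_]1   read _ → write 0, move right, go to q1
q1 | 0110[1]   read 1 → write _, move left, go to q2
q2 | 011[0]_   read 0 → write 1, move left, go to q0
q0 | 01[1]1_   read 1 → write 0, move right, go to q1
q1 | 010[1]_   read 1 → write _, move left, go to q2
q2 | 01[0]__   read 0 → write 1, move left, go to q0
q0 | 0[1]1__   read 1 → write 0, move right, go to q1
q1 | 00[1]__   read 1 → write _, move left, go to q2
q2 | 0[0]___   read 0 → write 1, move left, go to q0
q0 | [0]1___   read 0 → write 1, move right, go to q3
q3 | 1[1]___   read 1 → write 1, move right, go to q2
q2 | 11[_]__   read _ → write 0, move right, go to q1
q1 | 110[_]_   read _ → write _, move right, go to q0
q0 | 110_[_]
Cell 3 holds _ when M halts.

_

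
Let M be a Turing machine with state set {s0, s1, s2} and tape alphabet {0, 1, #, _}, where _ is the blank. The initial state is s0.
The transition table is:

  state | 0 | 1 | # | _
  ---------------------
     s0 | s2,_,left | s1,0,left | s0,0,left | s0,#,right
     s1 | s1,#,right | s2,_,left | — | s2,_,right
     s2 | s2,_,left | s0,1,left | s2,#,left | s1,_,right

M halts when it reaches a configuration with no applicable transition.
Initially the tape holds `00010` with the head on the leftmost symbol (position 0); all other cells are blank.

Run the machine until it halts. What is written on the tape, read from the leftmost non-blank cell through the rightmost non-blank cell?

s0 | _[0]0010   read 0 → write _, move left, go to s2
s2 | [_]_0010   read _ → write _, move right, go to s1
s1 | _[_]0010   read _ → write _, move right, go to s2
s2 | __[0]010   read 0 → write _, move left, go to s2
s2 | _[_]_010   read _ → write _, move right, go to s1
s1 | __[_]010   read _ → write _, move right, go to s2
s2 | ___[0]10   read 0 → write _, move left, go to s2
s2 | __[_]_10   read _ → write _, move right, go to s1
s1 | ___[_]10   read _ → write _, move right, go to s2
s2 | ____[1]0   read 1 → write 1, move left, go to s0
s0 | ___[_]10   read _ → write #, move right, go to s0
s0 | ___#[1]0   read 1 → write 0, move left, go to s1
s1 | ___[#]00
The non-blank tape span at halt is #00.

#00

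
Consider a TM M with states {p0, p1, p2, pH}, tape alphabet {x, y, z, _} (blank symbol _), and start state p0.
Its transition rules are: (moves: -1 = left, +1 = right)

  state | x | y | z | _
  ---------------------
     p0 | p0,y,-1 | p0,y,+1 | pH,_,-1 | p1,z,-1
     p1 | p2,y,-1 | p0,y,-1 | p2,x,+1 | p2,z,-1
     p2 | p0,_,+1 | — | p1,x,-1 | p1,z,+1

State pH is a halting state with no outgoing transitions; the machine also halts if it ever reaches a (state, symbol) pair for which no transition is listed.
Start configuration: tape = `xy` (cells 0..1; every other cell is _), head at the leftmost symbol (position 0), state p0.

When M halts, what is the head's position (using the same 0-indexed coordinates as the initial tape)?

1

state=p0 head=0 tape=_____[x]y_   (p0,x)→(p0,y,-1)
state=p0 head=-1 tape=____[_]yy_   (p0,_)→(p1,z,-1)
state=p1 head=-2 tape=___[_]zyy_   (p1,_)→(p2,z,-1)
state=p2 head=-3 tape=__[_]zzyy_   (p2,_)→(p1,z,+1)
state=p1 head=-2 tape=__z[z]zyy_   (p1,z)→(p2,x,+1)
state=p2 head=-1 tape=__zx[z]yy_   (p2,z)→(p1,x,-1)
state=p1 head=-2 tape=__z[x]xyy_   (p1,x)→(p2,y,-1)
state=p2 head=-3 tape=__[z]yxyy_   (p2,z)→(p1,x,-1)
state=p1 head=-4 tape=_[_]xyxyy_   (p1,_)→(p2,z,-1)
state=p2 head=-5 tape=[_]zxyxyy_   (p2,_)→(p1,z,+1)
state=p1 head=-4 tape=z[z]xyxyy_   (p1,z)→(p2,x,+1)
state=p2 head=-3 tape=zx[x]yxyy_   (p2,x)→(p0,_,+1)
state=p0 head=-2 tape=zx_[y]xyy_   (p0,y)→(p0,y,+1)
state=p0 head=-1 tape=zx_y[x]yy_   (p0,x)→(p0,y,-1)
state=p0 head=-2 tape=zx_[y]yyy_   (p0,y)→(p0,y,+1)
state=p0 head=-1 tape=zx_y[y]yy_   (p0,y)→(p0,y,+1)
state=p0 head=0 tape=zx_yy[y]y_   (p0,y)→(p0,y,+1)
state=p0 head=1 tape=zx_yyy[y]_   (p0,y)→(p0,y,+1)
state=p0 head=2 tape=zx_yyyy[_]   (p0,_)→(p1,z,-1)
state=p1 head=1 tape=zx_yyy[y]z   (p1,y)→(p0,y,-1)
state=p0 head=0 tape=zx_yy[y]yz   (p0,y)→(p0,y,+1)
state=p0 head=1 tape=zx_yyy[y]z   (p0,y)→(p0,y,+1)
state=p0 head=2 tape=zx_yyyy[z]   (p0,z)→(pH,_,-1)
state=pH head=1 tape=zx_yyy[y]_
At halt the head is at cell 1.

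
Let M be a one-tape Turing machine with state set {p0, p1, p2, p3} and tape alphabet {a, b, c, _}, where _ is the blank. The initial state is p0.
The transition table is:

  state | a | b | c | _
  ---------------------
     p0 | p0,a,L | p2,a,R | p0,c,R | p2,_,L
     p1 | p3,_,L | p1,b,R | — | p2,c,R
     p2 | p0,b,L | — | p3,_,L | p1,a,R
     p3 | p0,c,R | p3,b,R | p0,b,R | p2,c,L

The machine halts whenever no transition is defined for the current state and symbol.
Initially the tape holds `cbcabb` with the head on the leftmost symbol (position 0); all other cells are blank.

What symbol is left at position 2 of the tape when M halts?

_

p0 | [c]bcabb   read c → write c, move R, go to p0
p0 | c[b]cabb   read b → write a, move R, go to p2
p2 | ca[c]abb   read c → write _, move L, go to p3
p3 | c[a]_abb   read a → write c, move R, go to p0
p0 | cc[_]abb   read _ → write _, move L, go to p2
p2 | c[c]_abb   read c → write _, move L, go to p3
p3 | [c]__abb   read c → write b, move R, go to p0
p0 | b[_]_abb   read _ → write _, move L, go to p2
p2 | [b]__abb
Cell 2 holds _ when M halts.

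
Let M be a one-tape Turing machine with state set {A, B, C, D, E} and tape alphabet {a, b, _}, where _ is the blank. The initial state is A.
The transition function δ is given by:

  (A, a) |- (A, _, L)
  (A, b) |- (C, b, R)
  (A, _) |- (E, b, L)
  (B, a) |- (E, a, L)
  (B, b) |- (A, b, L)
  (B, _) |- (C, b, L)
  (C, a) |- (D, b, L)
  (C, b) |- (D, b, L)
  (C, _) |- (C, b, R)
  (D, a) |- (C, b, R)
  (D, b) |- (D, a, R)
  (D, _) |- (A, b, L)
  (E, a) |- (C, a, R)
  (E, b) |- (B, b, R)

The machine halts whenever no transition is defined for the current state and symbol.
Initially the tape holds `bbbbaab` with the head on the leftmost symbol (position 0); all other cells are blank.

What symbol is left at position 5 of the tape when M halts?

_

state=A head=0 tape=__[b]bbbaab_   (A,b)→(C,b,R)
state=C head=1 tape=__b[b]bbaab_   (C,b)→(D,b,L)
state=D head=0 tape=__[b]bbbaab_   (D,b)→(D,a,R)
state=D head=1 tape=__a[b]bbaab_   (D,b)→(D,a,R)
state=D head=2 tape=__aa[b]baab_   (D,b)→(D,a,R)
state=D head=3 tape=__aaa[b]aab_   (D,b)→(D,a,R)
state=D head=4 tape=__aaaa[a]ab_   (D,a)→(C,b,R)
state=C head=5 tape=__aaaab[a]b_   (C,a)→(D,b,L)
state=D head=4 tape=__aaaa[b]bb_   (D,b)→(D,a,R)
state=D head=5 tape=__aaaaa[b]b_   (D,b)→(D,a,R)
state=D head=6 tape=__aaaaaa[b]_   (D,b)→(D,a,R)
state=D head=7 tape=__aaaaaaa[_]   (D,_)→(A,b,L)
state=A head=6 tape=__aaaaaa[a]b   (A,a)→(A,_,L)
state=A head=5 tape=__aaaaa[a]_b   (A,a)→(A,_,L)
state=A head=4 tape=__aaaa[a]__b   (A,a)→(A,_,L)
state=A head=3 tape=__aaa[a]___b   (A,a)→(A,_,L)
state=A head=2 tape=__aa[a]____b   (A,a)→(A,_,L)
state=A head=1 tape=__a[a]_____b   (A,a)→(A,_,L)
state=A head=0 tape=__[a]______b   (A,a)→(A,_,L)
state=A head=-1 tape=_[_]_______b   (A,_)→(E,b,L)
state=E head=-2 tape=[_]b_______b
Cell 5 holds _ when M halts.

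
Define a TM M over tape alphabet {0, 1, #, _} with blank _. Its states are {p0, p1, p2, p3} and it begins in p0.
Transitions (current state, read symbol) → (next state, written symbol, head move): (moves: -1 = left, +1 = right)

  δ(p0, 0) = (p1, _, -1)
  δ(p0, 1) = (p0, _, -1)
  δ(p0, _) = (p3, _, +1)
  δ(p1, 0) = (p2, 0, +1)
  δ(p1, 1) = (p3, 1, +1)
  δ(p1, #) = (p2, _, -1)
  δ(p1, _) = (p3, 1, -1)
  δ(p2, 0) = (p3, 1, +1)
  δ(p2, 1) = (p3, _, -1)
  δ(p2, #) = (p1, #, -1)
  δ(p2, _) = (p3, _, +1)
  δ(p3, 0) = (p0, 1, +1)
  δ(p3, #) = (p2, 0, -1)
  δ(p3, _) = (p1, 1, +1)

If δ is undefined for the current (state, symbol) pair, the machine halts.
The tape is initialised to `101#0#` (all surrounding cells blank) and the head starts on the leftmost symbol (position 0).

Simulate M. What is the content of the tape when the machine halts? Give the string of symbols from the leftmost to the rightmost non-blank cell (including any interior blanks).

11_1

state=p0 head=0 tape=_[1]01#0#   (p0,1)→(p0,_,-1)
state=p0 head=-1 tape=[_]_01#0#   (p0,_)→(p3,_,+1)
state=p3 head=0 tape=_[_]01#0#   (p3,_)→(p1,1,+1)
state=p1 head=1 tape=_1[0]1#0#   (p1,0)→(p2,0,+1)
state=p2 head=2 tape=_10[1]#0#   (p2,1)→(p3,_,-1)
state=p3 head=1 tape=_1[0]_#0#   (p3,0)→(p0,1,+1)
state=p0 head=2 tape=_11[_]#0#   (p0,_)→(p3,_,+1)
state=p3 head=3 tape=_11_[#]0#   (p3,#)→(p2,0,-1)
state=p2 head=2 tape=_11[_]00#   (p2,_)→(p3,_,+1)
state=p3 head=3 tape=_11_[0]0#   (p3,0)→(p0,1,+1)
state=p0 head=4 tape=_11_1[0]#   (p0,0)→(p1,_,-1)
state=p1 head=3 tape=_11_[1]_#   (p1,1)→(p3,1,+1)
state=p3 head=4 tape=_11_1[_]#   (p3,_)→(p1,1,+1)
state=p1 head=5 tape=_11_11[#]   (p1,#)→(p2,_,-1)
state=p2 head=4 tape=_11_1[1]_   (p2,1)→(p3,_,-1)
state=p3 head=3 tape=_11_[1]__
The non-blank tape span at halt is 11_1.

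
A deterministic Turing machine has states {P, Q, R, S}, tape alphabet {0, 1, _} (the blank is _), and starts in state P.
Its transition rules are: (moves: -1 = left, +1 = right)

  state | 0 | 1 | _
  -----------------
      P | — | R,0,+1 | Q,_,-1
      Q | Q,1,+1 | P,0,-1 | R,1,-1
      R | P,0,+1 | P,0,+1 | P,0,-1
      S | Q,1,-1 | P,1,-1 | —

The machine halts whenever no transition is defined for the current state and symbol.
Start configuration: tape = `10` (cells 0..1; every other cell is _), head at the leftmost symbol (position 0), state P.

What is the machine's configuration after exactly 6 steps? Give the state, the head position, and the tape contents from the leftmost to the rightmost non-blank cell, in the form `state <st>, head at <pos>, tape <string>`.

state P, head at 2, tape 001

P | [1]0_   read 1 → write 0, move +1, go to R
R | 0[0]_   read 0 → write 0, move +1, go to P
P | 00[_]   read _ → write _, move -1, go to Q
Q | 0[0]_   read 0 → write 1, move +1, go to Q
Q | 01[_]   read _ → write 1, move -1, go to R
R | 0[1]1   read 1 → write 0, move +1, go to P
P | 00[1]
After 6 steps: state P, head at 2, tape 001.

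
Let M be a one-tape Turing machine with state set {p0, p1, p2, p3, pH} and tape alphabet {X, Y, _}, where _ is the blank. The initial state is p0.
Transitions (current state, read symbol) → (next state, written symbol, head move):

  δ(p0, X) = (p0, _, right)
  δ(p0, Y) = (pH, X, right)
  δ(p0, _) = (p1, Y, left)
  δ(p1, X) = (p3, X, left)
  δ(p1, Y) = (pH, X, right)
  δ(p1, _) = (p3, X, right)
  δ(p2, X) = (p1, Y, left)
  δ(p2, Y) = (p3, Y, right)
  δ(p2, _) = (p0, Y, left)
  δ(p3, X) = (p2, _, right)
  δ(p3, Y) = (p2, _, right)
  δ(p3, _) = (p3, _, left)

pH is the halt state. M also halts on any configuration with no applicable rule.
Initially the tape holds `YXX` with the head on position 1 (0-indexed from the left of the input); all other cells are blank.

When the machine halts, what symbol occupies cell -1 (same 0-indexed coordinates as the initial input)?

p0 | _Y[X]X___   read X → write _, move right, go to p0
p0 | _Y_[X]___   read X → write _, move right, go to p0
p0 | _Y__[_]__   read _ → write Y, move left, go to p1
p1 | _Y_[_]Y__   read _ → write X, move right, go to p3
p3 | _Y_X[Y]__   read Y → write _, move right, go to p2
p2 | _Y_X_[_]_   read _ → write Y, move left, go to p0
p0 | _Y_X[_]Y_   read _ → write Y, move left, go to p1
p1 | _Y_[X]YY_   read X → write X, move left, go to p3
p3 | _Y[_]XYY_   read _ → write _, move left, go to p3
p3 | _[Y]_XYY_   read Y → write _, move right, go to p2
p2 | __[_]XYY_   read _ → write Y, move left, go to p0
p0 | _[_]YXYY_   read _ → write Y, move left, go to p1
p1 | [_]YYXYY_   read _ → write X, move right, go to p3
p3 | X[Y]YXYY_   read Y → write _, move right, go to p2
p2 | X_[Y]XYY_   read Y → write Y, move right, go to p3
p3 | X_Y[X]YY_   read X → write _, move right, go to p2
p2 | X_Y_[Y]Y_   read Y → write Y, move right, go to p3
p3 | X_Y_Y[Y]_   read Y → write _, move right, go to p2
p2 | X_Y_Y_[_]   read _ → write Y, move left, go to p0
p0 | X_Y_Y[_]Y   read _ → write Y, move left, go to p1
p1 | X_Y_[Y]YY   read Y → write X, move right, go to pH
pH | X_Y_X[Y]Y
Cell -1 holds X when M halts.

X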